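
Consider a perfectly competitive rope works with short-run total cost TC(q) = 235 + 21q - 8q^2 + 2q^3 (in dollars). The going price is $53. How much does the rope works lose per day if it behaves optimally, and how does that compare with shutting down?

Profit = -$107 at q = 4

AVC = 21 - 8q + 2q^2; min AVC = $13 at q = 2. Since P = $53 ≥ min AVC, the firm produces.
With MC = 21 - 16q + 6q^2, P = MC on the upward-sloping part at q* = 4.
TR = 53·4 = 212. TC = 235 + 84 = 319. Profit = 212 − 319 = -$107.
By producing, the firm covers all variable cost plus $128 of fixed cost; shutting down would lose the full $235.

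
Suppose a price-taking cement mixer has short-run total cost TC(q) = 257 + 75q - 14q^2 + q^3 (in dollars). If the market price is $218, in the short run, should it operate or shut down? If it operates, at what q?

Variable cost is VC = 75q - 14q^2 + q^3, so AVC = VC/q = 75 - 14q + q^2 and MC = dTC/dq = 75 - 28q + 3q^2.
AVC is minimized where dAVC/dq = -14 + 2q = 0, at q = 7; min AVC = 75 - 14·7 + 7^2 = $26.
P = $218 exceeds min AVC = $26, so the firm stays open.
Set P = MC: 218 = 75 - 28q + 3q^2 → -143 - 28q + 3q^2 = 0. The roots are q = -11/3 and q = 13; the profit-maximizing output is on the rising part of MC, so q* = 13.
Check: AVC at q = 13 is $62 ≤ P, so revenue covers variable cost.
Profit = P·q − TC = 218·13 − 1063 = $1771.

Produce at q = 13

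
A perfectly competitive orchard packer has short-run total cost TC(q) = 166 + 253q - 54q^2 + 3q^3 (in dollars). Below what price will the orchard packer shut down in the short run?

$10 per unit

The shutdown price is the minimum of AVC. VC = 253q - 54q^2 + 3q^3, so AVC = 253 - 54q + 3q^2.
dAVC/dq = -54 + 6q = 0 gives q = 9. min AVC = 253 - 54·9 + 3·9^2 = 10.
The firm shuts down for any P below $10.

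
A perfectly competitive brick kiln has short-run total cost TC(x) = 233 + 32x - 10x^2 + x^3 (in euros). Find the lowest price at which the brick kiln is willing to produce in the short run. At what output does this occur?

The firm shuts down when price falls below the minimum of average variable cost. AVC = VC/x = 32 - 10x + x^2.
At the minimum of AVC, MC = AVC. MC = 32 - 20x + 3x^2; setting MC = AVC gives 2x^2 - 10x = 0, so x = 5. min AVC = 7.
The firm shuts down for any P below €7.

€7 per unit, at x = 5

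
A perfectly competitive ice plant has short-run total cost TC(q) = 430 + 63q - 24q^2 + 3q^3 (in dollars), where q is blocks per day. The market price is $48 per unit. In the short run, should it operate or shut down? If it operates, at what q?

Produce at q = 5

From TC, MC = TC'(q) = 63 - 48q + 9q^2 and AVC = VC/q = 63 - 24q + 3q^2.
AVC is minimized where dAVC/dq = -24 + 6q = 0, at q = 4; min AVC = 63 - 24·4 + 3·4^2 = $15.
Since P = $48 ≥ min AVC = $15, price covers variable cost and the firm should produce.
Solving P = MC: 15 - 48q + 9q^2 = 0 ⇒ q = 1/3 or 5. On the upward-sloping branch, q* = 5.
Check: AVC at q = 5 is $18 ≤ P, so revenue covers variable cost.
Profit = P·q − TC = 48·5 − 520 = -$280, a loss, but smaller than the $430 fixed cost the firm would lose by shutting down.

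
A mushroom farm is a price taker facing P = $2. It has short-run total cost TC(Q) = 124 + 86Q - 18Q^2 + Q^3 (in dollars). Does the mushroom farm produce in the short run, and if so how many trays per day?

From TC, MC = TC'(Q) = 86 - 36Q + 3Q^2 and AVC = VC/Q = 86 - 18Q + Q^2.
AVC hits its minimum where MC = AVC, at Q = 9, giving min AVC = 86 - 18·9 + 9^2 = $5.
Since P = $2 < min AVC = $5, price fails to cover variable cost at any output.
Best response: produce nothing and absorb the $124 fixed cost.

Shut down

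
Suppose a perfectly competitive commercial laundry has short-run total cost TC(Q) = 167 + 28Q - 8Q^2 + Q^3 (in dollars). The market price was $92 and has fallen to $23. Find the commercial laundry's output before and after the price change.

MC = 28 - 16Q + 3Q^2; the shutdown threshold is min AVC = $12 (at Q = 4).
With P = $92 above the shutdown price, P = MC gives Q = 8.
At P = $23 ≥ min AVC, set P = MC: Q = 5. The firm stays open but cuts output.

Output falls from 8 to 5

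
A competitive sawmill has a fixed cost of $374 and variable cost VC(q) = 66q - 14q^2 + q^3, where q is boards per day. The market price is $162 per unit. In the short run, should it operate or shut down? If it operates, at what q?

Produce at q = 12

Variable cost is VC = 66q - 14q^2 + q^3, so AVC = VC/q = 66 - 14q + q^2 and MC = dTC/dq = 66 - 28q + 3q^2.
The AVC parabola has its vertex at q = 14/2 = 7, where AVC = 66 - 14·7 + 7^2 = $17.
Since P = $162 ≥ min AVC = $17, price covers variable cost and the firm should produce.
Set P = MC: 162 = 66 - 28q + 3q^2 → -96 - 28q + 3q^2 = 0. The roots are q = -8/3 and q = 12; the profit-maximizing output is on the rising part of MC, so q* = 12.
Check: AVC at q = 12 is $42 ≤ P, so revenue covers variable cost.
Profit = P·q − TC = 162·12 − 878 = $1066.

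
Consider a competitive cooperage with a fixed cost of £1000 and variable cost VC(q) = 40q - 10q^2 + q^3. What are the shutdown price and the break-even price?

AVC = 40 - 10q + q^2; minimized at q = 5, giving min AVC = £15. That is the shutdown price.
ATC = 1000/q + 40 - 10q + q^2. Setting dATC/dq = −1000/q^2 − 10 + 2q = 0 gives q = 10 (since 2·10^3 − 10·10^2 = 1000).
min ATC = 1000/10 + 40 − 10·10 + 10^2 = £140. That is the break-even price.
For £15 ≤ P < £140 the firm produces at a loss; below £15 it shuts down.

Shutdown price = £15; break-even price = £140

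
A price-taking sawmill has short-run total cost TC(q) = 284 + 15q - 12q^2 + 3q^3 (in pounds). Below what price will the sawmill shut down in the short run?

Short-run supply begins at min AVC. From VC = 15q - 12q^2 + 3q^3, AVC = 15 - 12q + 3q^2.
dAVC/dq = -12 + 6q = 0 gives q = 2. min AVC = 15 - 12·2 + 3·2^2 = 3.
The firm shuts down for any P below £3.

£3 per unit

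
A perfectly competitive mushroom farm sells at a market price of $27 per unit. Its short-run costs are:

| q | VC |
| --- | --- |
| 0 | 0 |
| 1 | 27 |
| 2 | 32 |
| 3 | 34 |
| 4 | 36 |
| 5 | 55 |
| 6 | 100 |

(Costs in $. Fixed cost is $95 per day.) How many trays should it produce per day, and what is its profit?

Profit at each row (π = 27q − TC): q=0: -95; q=1: -95; q=2: -73; q=3: -48; q=4: -23; q=5: -15; q=6: -33.
Profit is maximized at q = 5. AVC there is 55/5 = $11 ≤ P, so producing beats shutting down (which would give -$95).

q = 5; profit = -$15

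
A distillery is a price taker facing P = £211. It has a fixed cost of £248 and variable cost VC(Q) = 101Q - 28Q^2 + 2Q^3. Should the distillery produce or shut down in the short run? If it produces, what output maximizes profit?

From TC, MC = TC'(Q) = 101 - 56Q + 6Q^2 and AVC = VC/Q = 101 - 28Q + 2Q^2.
AVC hits its minimum where MC = AVC, at Q = 7, giving min AVC = 101 - 28·7 + 2·7^2 = £3.
Since P = £211 ≥ min AVC = £3, price covers variable cost and the firm should produce.
P = MC gives -110 - 56Q + 6Q^2 = 0, with roots -5/3 and 11. Take the larger (rising MC): Q* = 11.
Check: AVC at Q = 11 is £35 ≤ P, so revenue covers variable cost.
Profit = P·Q − TC = 211·11 − 633 = £1688.

Produce at Q = 11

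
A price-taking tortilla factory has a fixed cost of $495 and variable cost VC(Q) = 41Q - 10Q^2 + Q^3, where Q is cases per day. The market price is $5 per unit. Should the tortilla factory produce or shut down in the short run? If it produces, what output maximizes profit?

From TC, MC = TC'(Q) = 41 - 20Q + 3Q^2 and AVC = VC/Q = 41 - 10Q + Q^2.
The AVC parabola has its vertex at Q = 10/2 = 5, where AVC = 41 - 10·5 + 5^2 = $16.
P = $5 lies below min AVC = $16; no output level covers variable cost.
Shutting down limits the loss to fixed cost, $495.

Shut down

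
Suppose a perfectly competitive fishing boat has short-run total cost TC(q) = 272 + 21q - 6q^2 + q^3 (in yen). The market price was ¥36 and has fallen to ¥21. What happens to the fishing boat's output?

Output falls from 5 to 4

AVC = 21 - 6q + q^2, minimized at q = 3 where min AVC = ¥12. MC = 21 - 12q + 3q^2.
At P = ¥36 ≥ min AVC, set P = MC on the rising branch: q = 5.
At P = ¥21 ≥ min AVC, set P = MC: q = 4. The firm stays open but cuts output.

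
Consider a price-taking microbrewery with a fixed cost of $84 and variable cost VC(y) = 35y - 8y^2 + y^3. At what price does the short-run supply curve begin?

The firm shuts down when price falls below the minimum of average variable cost. AVC = VC/y = 35 - 8y + y^2.
At the minimum of AVC, MC = AVC. MC = 35 - 16y + 3y^2; setting MC = AVC gives 2y^2 - 8y = 0, so y = 4. min AVC = 19.
For P < $19 the firm produces nothing.

$19 per unit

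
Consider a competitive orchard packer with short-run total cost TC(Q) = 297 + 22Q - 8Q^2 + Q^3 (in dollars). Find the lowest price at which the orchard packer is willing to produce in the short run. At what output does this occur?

The shutdown price is the minimum of AVC. VC = 22Q - 8Q^2 + Q^3, so AVC = 22 - 8Q + Q^2.
At the minimum of AVC, MC = AVC. MC = 22 - 16Q + 3Q^2; setting MC = AVC gives 2Q^2 - 8Q = 0, so Q = 4. min AVC = 6.
The firm shuts down for any P below $6.

$6 per unit, at Q = 4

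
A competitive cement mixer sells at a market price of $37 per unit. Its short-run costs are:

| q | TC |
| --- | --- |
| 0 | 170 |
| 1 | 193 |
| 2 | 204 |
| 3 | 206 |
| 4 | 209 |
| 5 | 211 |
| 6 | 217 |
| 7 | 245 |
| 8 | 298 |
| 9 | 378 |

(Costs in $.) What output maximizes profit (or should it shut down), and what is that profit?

Compute π = P·q − TC at each output: q=0: -170; q=1: -156; q=2: -130; q=3: -95; q=4: -61; q=5: -26; q=6: 5; q=7: 14; q=8: -2; q=9: -45.
Profit is maximized at q = 7. AVC there is 75/7 = $10.71 ≤ P, so producing beats shutting down (which would give -$170).

q = 7; profit = $14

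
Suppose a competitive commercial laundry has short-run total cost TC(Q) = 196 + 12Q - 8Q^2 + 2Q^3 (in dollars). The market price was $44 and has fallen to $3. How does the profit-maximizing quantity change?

AVC = 12 - 8Q + 2Q^2, minimized at Q = 2 where min AVC = $4. MC = 12 - 16Q + 6Q^2.
With P = $44 above the shutdown price, P = MC gives Q = 4.
At P = $3 < min AVC = $4, price no longer covers variable cost at any output, so the firm shuts down: Q = 0.

Output falls from 4 to 0 (the firm shuts down)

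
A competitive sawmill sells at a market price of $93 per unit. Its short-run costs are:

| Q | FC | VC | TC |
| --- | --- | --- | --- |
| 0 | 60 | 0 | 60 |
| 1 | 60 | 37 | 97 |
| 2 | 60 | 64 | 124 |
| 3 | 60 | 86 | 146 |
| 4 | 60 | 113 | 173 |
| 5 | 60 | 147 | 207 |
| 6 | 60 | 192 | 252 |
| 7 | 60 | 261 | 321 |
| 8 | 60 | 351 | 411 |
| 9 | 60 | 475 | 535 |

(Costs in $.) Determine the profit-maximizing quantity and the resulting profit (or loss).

Q = 8; profit = $333

Tabulate TR − TC: Q=0: -60; Q=1: -4; Q=2: 62; Q=3: 133; Q=4: 199; Q=5: 258; Q=6: 306; Q=7: 330; Q=8: 333; Q=9: 302.
Profit is maximized at Q = 8. AVC there is 351/8 = $43.88 ≤ P, so producing beats shutting down (which would give -$60).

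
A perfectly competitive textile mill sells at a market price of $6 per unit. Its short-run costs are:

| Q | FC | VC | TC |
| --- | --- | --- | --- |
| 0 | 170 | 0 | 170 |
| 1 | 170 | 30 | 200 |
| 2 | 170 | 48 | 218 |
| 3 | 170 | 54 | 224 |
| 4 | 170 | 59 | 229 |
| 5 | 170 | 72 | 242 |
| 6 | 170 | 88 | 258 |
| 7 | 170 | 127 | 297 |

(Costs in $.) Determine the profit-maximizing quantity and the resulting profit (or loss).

Tabulate TR − TC: Q=0: -170; Q=1: -194; Q=2: -206; Q=3: -206; Q=4: -205; Q=5: -212; Q=6: -222; Q=7: -255.
Profit is highest at Q = 0. Equivalently, the lowest AVC in the table is 72/5 ≈ $14.40 at Q = 5, and P = $6 falls below it — price never covers variable cost, so the firm shuts down and loses only its fixed cost.

Q = 0 (shut down); profit = -$170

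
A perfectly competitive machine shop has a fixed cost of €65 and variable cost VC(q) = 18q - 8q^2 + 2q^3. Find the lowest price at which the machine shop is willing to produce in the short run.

The shutdown price is the minimum of AVC. VC = 18q - 8q^2 + 2q^3, so AVC = 18 - 8q + 2q^2.
dAVC/dq = -8 + 4q = 0 gives q = 2. min AVC = 18 - 8·2 + 2·2^2 = 10.
So the shutdown price is €10.

€10 per unit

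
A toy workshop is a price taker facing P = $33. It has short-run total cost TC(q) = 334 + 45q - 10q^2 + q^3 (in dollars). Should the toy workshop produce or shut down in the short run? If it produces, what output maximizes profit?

Produce at q = 6

From TC, MC = TC'(q) = 45 - 20q + 3q^2 and AVC = VC/q = 45 - 10q + q^2.
AVC hits its minimum where MC = AVC, at q = 5, giving min AVC = 45 - 10·5 + 5^2 = $20.
P = $33 exceeds min AVC = $20, so the firm stays open.
Solving P = MC: 12 - 20q + 3q^2 = 0 ⇒ q = 2/3 or 6. On the upward-sloping branch, q* = 6.
Check: AVC at q = 6 is $21 ≤ P, so revenue covers variable cost.
Profit = P·q − TC = 33·6 − 460 = -$262, a loss, but smaller than the $334 fixed cost the firm would lose by shutting down.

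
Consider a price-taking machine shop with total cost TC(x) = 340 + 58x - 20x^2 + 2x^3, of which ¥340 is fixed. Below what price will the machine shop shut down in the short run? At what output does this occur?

¥8 per unit, at x = 5

The firm shuts down when price falls below the minimum of average variable cost. AVC = VC/x = 58 - 20x + 2x^2.
At the minimum of AVC, MC = AVC. MC = 58 - 40x + 6x^2; setting MC = AVC gives 4x^2 - 20x = 0, so x = 5. min AVC = 8.
So the shutdown price is ¥8.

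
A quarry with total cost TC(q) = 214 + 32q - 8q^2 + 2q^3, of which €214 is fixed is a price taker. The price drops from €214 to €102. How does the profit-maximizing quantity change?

MC = 32 - 16q + 6q^2; the shutdown threshold is min AVC = €24 (at q = 2).
At P = €214 ≥ min AVC, set P = MC on the rising branch: q = 7.
At P = €102 ≥ min AVC, set P = MC: q = 5. The firm stays open but cuts output.

Output falls from 7 to 5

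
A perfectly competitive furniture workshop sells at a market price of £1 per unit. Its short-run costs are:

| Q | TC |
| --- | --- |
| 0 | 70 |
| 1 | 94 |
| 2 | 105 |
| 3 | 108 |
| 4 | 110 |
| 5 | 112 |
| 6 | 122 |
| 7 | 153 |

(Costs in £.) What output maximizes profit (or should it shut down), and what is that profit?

Q = 0 (shut down); profit = -£70

Profit at each row (π = 1Q − TC): Q=0: -70; Q=1: -93; Q=2: -103; Q=3: -105; Q=4: -106; Q=5: -107; Q=6: -116; Q=7: -146.
Profit is highest at Q = 0. Equivalently, the lowest AVC in the table is 42/5 ≈ £8.40 at Q = 5, and P = £1 falls below it — price never covers variable cost, so the firm shuts down and loses only its fixed cost.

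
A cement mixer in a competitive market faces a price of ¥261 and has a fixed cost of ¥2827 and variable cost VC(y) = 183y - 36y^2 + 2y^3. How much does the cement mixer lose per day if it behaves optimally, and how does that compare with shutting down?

AVC = 183 - 36y + 2y^2; min AVC = ¥21 at y = 9. Since P = ¥261 ≥ min AVC, the firm produces.
MC = 183 - 72y + 6y^2. Setting P = MC and taking the root on the rising branch gives y* = 13.
TR = 261·13 = 3393. TC = 2827 + 689 = 3516. Profit = 3393 − 3516 = -¥123.
By producing, the firm covers all variable cost plus ¥2704 of fixed cost; shutting down would lose the full ¥2827.

Profit = -¥123 at y = 13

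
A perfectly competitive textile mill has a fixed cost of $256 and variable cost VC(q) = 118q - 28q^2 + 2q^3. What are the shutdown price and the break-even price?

Shutdown price = $20; break-even price = $54

Shutdown price = min AVC. AVC = 118 - 28q + 2q^2, with vertex at q = 7 and minimum $20.
ATC = 256/q + 118 - 28q + 2q^2. Setting dATC/dq = −256/q^2 − 28 + 4q = 0 gives q = 8 (since 4·8^3 − 28·8^2 = 256).
min ATC = 256/8 + 118 − 28·8 + 2·8^2 = $54. That is the break-even price.
For $20 ≤ P < $54 the firm produces at a loss; below $20 it shuts down.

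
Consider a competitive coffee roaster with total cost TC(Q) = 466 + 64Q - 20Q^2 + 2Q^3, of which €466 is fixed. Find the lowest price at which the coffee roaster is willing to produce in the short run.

€14 per unit

The shutdown price is the minimum of AVC. VC = 64Q - 20Q^2 + 2Q^3, so AVC = 64 - 20Q + 2Q^2.
At the minimum of AVC, MC = AVC. MC = 64 - 40Q + 6Q^2; setting MC = AVC gives 4Q^2 - 20Q = 0, so Q = 5. min AVC = 14.
The firm shuts down for any P below €14.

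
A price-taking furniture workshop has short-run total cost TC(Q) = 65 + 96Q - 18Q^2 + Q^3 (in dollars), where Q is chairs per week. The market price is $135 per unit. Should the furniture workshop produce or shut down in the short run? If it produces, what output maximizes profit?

Strip out fixed cost: VC = 96Q - 18Q^2 + Q^3. Then AVC = 96 - 18Q + Q^2 and MC = 96 - 36Q + 3Q^2.
The AVC parabola has its vertex at Q = 18/2 = 9, where AVC = 96 - 18·9 + 9^2 = $15.
Because $135 ≥ $15, revenue can cover variable cost; the firm operates.
Solving P = MC: -39 - 36Q + 3Q^2 = 0 ⇒ Q = -1 or 13. On the upward-sloping branch, Q* = 13.
Check: AVC at Q = 13 is $31 ≤ P, so revenue covers variable cost.
Profit = P·Q − TC = 135·13 − 468 = $1287.

Produce at Q = 13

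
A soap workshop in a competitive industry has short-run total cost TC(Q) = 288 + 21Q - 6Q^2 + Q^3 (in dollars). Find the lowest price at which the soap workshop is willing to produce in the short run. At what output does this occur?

$12 per unit, at Q = 3

The firm shuts down when price falls below the minimum of average variable cost. AVC = VC/Q = 21 - 6Q + Q^2.
dAVC/dQ = -6 + 2Q = 0 gives Q = 3. min AVC = 21 - 6·3 + 3^2 = 12.
The firm shuts down for any P below $12.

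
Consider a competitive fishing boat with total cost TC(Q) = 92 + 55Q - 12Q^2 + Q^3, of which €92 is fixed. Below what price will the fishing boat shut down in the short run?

The firm shuts down when price falls below the minimum of average variable cost. AVC = VC/Q = 55 - 12Q + Q^2.
dAVC/dQ = -12 + 2Q = 0 gives Q = 6. min AVC = 55 - 12·6 + 6^2 = 19.
So the shutdown price is €19.

€19 per unit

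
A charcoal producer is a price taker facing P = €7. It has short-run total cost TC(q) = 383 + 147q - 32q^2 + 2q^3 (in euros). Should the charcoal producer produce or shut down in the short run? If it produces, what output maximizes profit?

From TC, MC = TC'(q) = 147 - 64q + 6q^2 and AVC = VC/q = 147 - 32q + 2q^2.
AVC hits its minimum where MC = AVC, at q = 8, giving min AVC = 147 - 32·8 + 2·8^2 = €19.
P = €7 lies below min AVC = €19; no output level covers variable cost.
Best response: produce nothing and absorb the €383 fixed cost.

Shut down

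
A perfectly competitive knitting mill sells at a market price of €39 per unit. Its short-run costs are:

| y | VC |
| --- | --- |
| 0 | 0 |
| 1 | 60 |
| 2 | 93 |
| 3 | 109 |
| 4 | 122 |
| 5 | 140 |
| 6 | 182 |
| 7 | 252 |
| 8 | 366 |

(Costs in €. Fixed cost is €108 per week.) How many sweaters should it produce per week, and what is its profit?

Compute π = P·y − TC at each output: y=0: -108; y=1: -129; y=2: -123; y=3: -100; y=4: -74; y=5: -53; y=6: -56; y=7: -87; y=8: -162.
Profit is maximized at y = 5. AVC there is 140/5 = €28 ≤ P, so producing beats shutting down (which would give -€108).

y = 5; profit = -€53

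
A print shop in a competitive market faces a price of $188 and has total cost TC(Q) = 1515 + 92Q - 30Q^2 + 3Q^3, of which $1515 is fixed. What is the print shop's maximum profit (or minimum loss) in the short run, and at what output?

Profit = -$363 at Q = 8

AVC = 92 - 30Q + 3Q^2; min AVC = $17 at Q = 5. Since P = $188 ≥ min AVC, the firm produces.
With MC = 92 - 60Q + 9Q^2, P = MC on the upward-sloping part at Q* = 8.
TR = 188·8 = 1504. TC = 1515 + 352 = 1867. Profit = 1504 − 1867 = -$363.
Shutting down would mean losing the fixed cost of $1515, so operating at a loss of $363 is better by $1152.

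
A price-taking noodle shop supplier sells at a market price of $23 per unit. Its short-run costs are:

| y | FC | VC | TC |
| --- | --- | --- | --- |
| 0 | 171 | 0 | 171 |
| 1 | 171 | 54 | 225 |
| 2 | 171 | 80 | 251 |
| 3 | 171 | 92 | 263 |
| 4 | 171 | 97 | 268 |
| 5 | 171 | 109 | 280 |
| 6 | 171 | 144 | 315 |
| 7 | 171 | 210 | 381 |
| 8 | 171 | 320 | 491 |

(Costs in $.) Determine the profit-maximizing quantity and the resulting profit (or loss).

Tabulate TR − TC: y=0: -171; y=1: -202; y=2: -205; y=3: -194; y=4: -176; y=5: -165; y=6: -177; y=7: -220; y=8: -307.
Profit is maximized at y = 5. AVC there is 109/5 = $21.80 ≤ P, so producing beats shutting down (which would give -$171).

y = 5; profit = -$165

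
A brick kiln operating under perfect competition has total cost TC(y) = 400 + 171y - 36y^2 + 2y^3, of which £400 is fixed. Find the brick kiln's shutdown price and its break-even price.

Shutdown price = min AVC. AVC = 171 - 36y + 2y^2, with vertex at y = 9 and minimum £9.
ATC = 400/y + 171 - 36y + 2y^2. Setting dATC/dy = −400/y^2 − 36 + 4y = 0 gives y = 10 (since 4·10^3 − 36·10^2 = 400).
min ATC = 400/10 + 171 − 36·10 + 2·10^2 = £51. That is the break-even price.
For £9 ≤ P < £51 the firm produces at a loss; below £9 it shuts down.

Shutdown price = £9; break-even price = £51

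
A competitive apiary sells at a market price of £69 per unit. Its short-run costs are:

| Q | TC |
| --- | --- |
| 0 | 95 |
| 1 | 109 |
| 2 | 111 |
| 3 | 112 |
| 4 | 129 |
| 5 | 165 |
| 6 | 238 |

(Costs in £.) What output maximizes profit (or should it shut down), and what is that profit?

Q = 5; profit = £180

Compute π = P·Q − TC at each output: Q=0: -95; Q=1: -40; Q=2: 27; Q=3: 95; Q=4: 147; Q=5: 180; Q=6: 176.
Profit is maximized at Q = 5. AVC there is 70/5 = £14 ≤ P, so producing beats shutting down (which would give -£95).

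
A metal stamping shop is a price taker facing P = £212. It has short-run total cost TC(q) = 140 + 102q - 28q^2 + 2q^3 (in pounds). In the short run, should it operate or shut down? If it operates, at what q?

Produce at q = 11

Strip out fixed cost: VC = 102q - 28q^2 + 2q^3. Then AVC = 102 - 28q + 2q^2 and MC = 102 - 56q + 6q^2.
AVC hits its minimum where MC = AVC, at q = 7, giving min AVC = 102 - 28·7 + 2·7^2 = £4.
P = £212 exceeds min AVC = £4, so the firm stays open.
Solving P = MC: -110 - 56q + 6q^2 = 0 ⇒ q = -5/3 or 11. On the upward-sloping branch, q* = 11.
Check: AVC at q = 11 is £36 ≤ P, so revenue covers variable cost.
Profit = P·q − TC = 212·11 − 536 = £1796.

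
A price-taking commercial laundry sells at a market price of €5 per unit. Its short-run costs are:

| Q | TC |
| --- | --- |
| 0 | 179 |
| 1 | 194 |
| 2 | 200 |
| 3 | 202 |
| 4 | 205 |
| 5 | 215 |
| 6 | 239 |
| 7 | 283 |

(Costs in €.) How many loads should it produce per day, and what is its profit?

Tabulate TR − TC: Q=0: -179; Q=1: -189; Q=2: -190; Q=3: -187; Q=4: -185; Q=5: -190; Q=6: -209; Q=7: -248.
Profit is highest at Q = 0. Equivalently, the lowest AVC in the table is 26/4 ≈ €6.50 at Q = 4, and P = €5 falls below it — price never covers variable cost, so the firm shuts down and loses only its fixed cost.

Q = 0 (shut down); profit = -€179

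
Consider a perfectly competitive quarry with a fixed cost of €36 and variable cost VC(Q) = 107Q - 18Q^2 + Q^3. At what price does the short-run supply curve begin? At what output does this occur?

€26 per unit, at Q = 9

The firm shuts down when price falls below the minimum of average variable cost. AVC = VC/Q = 107 - 18Q + Q^2.
At the minimum of AVC, MC = AVC. MC = 107 - 36Q + 3Q^2; setting MC = AVC gives 2Q^2 - 18Q = 0, so Q = 9. min AVC = 26.
The firm shuts down for any P below €26.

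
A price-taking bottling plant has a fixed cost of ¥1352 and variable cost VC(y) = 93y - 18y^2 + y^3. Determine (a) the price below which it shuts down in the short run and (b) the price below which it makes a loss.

AVC = 93 - 18y + y^2; minimized at y = 9, giving min AVC = ¥12. That is the shutdown price.
ATC = 1352/y + 93 - 18y + y^2. Setting dATC/dy = −1352/y^2 − 18 + 2y = 0 gives y = 13 (since 2·13^3 − 18·13^2 = 1352).
min ATC = 1352/13 + 93 − 18·13 + 13^2 = ¥132. That is the break-even price.
For ¥12 ≤ P < ¥132 the firm produces at a loss; below ¥12 it shuts down.

Shutdown price = ¥12; break-even price = ¥132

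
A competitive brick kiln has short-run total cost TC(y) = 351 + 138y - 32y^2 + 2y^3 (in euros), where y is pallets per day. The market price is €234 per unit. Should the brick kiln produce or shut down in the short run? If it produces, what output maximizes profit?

From TC, MC = TC'(y) = 138 - 64y + 6y^2 and AVC = VC/y = 138 - 32y + 2y^2.
AVC hits its minimum where MC = AVC, at y = 8, giving min AVC = 138 - 32·8 + 2·8^2 = €10.
Since P = €234 ≥ min AVC = €10, price covers variable cost and the firm should produce.
Solving P = MC: -96 - 64y + 6y^2 = 0 ⇒ y = -4/3 or 12. On the upward-sloping branch, y* = 12.
Check: AVC at y = 12 is €42 ≤ P, so revenue covers variable cost.
Profit = P·y − TC = 234·12 − 855 = €1953.

Produce at y = 12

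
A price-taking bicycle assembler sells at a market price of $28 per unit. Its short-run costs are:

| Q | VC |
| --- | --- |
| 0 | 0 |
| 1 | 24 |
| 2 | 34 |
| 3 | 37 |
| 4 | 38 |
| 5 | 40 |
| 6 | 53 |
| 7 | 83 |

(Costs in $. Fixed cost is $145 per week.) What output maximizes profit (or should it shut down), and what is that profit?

Q = 6; profit = -$30

Profit at each row (π = 28Q − TC): Q=0: -145; Q=1: -141; Q=2: -123; Q=3: -98; Q=4: -71; Q=5: -45; Q=6: -30; Q=7: -32.
Profit is maximized at Q = 6. AVC there is 53/6 = $8.83 ≤ P, so producing beats shutting down (which would give -$145).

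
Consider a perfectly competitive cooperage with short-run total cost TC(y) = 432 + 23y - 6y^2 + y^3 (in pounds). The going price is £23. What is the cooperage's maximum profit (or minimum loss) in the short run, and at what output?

Profit = -£400 at y = 4

AVC = 23 - 6y + y^2 has its minimum £14 at y = 3; price £23 clears that bar, so the firm operates.
MC = 23 - 12y + 3y^2. Setting P = MC and taking the root on the rising branch gives y* = 4.
TR = 23·4 = 92. TC = 432 + 60 = 492. Profit = 92 − 492 = -£400.
By producing, the firm covers all variable cost plus £32 of fixed cost; shutting down would lose the full £432.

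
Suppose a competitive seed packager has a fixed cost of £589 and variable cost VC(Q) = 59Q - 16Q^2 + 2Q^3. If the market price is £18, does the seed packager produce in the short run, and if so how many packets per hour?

From TC, MC = TC'(Q) = 59 - 32Q + 6Q^2 and AVC = VC/Q = 59 - 16Q + 2Q^2.
AVC hits its minimum where MC = AVC, at Q = 4, giving min AVC = 59 - 16·4 + 2·4^2 = £27.
With P < min AVC (£18 < £27), every unit sold adds to the loss.
Best response: produce nothing and absorb the £589 fixed cost.

Shut down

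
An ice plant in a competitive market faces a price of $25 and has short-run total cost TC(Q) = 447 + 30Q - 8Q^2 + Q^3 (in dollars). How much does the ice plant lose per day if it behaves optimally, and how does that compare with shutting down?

AVC = 30 - 8Q + Q^2 has its minimum $14 at Q = 4; price $25 clears that bar, so the firm operates.
With MC = 30 - 16Q + 3Q^2, P = MC on the upward-sloping part at Q* = 5.
TR = 25·5 = 125. TC = 447 + 75 = 522. Profit = 125 − 522 = -$397.
By producing, the firm covers all variable cost plus $50 of fixed cost; shutting down would lose the full $447.

Profit = -$397 at Q = 5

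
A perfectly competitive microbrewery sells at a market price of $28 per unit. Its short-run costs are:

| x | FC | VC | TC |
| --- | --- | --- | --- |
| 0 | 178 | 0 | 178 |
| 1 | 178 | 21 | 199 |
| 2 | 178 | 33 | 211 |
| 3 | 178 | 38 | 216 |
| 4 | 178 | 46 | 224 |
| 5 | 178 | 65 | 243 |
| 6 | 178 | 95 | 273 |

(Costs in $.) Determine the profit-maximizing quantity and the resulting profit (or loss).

x = 5; profit = -$103

Profit at each row (π = 28x − TC): x=0: -178; x=1: -171; x=2: -155; x=3: -132; x=4: -112; x=5: -103; x=6: -105.
Profit is maximized at x = 5. AVC there is 65/5 = $13 ≤ P, so producing beats shutting down (which would give -$178).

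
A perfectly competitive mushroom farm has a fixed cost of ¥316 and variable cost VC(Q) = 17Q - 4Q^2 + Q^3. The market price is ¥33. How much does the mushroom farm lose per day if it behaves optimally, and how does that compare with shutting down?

AVC = 17 - 4Q + Q^2; min AVC = ¥13 at Q = 2. Since P = ¥33 ≥ min AVC, the firm produces.
MC = 17 - 8Q + 3Q^2. Setting P = MC and taking the root on the rising branch gives Q* = 4.
TR = 33·4 = 132. TC = 316 + 68 = 384. Profit = 132 − 384 = -¥252.
By producing, the firm covers all variable cost plus ¥64 of fixed cost; shutting down would lose the full ¥316.

Profit = -¥252 at Q = 4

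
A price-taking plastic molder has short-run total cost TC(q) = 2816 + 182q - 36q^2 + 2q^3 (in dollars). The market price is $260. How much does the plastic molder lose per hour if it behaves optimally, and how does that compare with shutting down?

Profit = -$112 at q = 13

AVC = 182 - 36q + 2q^2; min AVC = $20 at q = 9. Since P = $260 ≥ min AVC, the firm produces.
With MC = 182 - 72q + 6q^2, P = MC on the upward-sloping part at q* = 13.
TR = 260·13 = 3380. TC = 2816 + 676 = 3492. Profit = 3380 − 3492 = -$112.
Shutting down would mean losing the fixed cost of $2816, so operating at a loss of $112 is better by $2704.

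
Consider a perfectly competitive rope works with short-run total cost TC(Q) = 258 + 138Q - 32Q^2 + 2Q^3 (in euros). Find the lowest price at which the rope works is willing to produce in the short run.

The shutdown price is the minimum of AVC. VC = 138Q - 32Q^2 + 2Q^3, so AVC = 138 - 32Q + 2Q^2.
dAVC/dQ = -32 + 4Q = 0 gives Q = 8. min AVC = 138 - 32·8 + 2·8^2 = 10.
For P < €10 the firm produces nothing.

€10 per unit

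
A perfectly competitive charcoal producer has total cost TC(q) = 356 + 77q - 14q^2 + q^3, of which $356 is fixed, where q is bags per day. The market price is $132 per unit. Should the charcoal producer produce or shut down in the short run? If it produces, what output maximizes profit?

Produce at q = 11

Strip out fixed cost: VC = 77q - 14q^2 + q^3. Then AVC = 77 - 14q + q^2 and MC = 77 - 28q + 3q^2.
AVC is minimized where dAVC/dq = -14 + 2q = 0, at q = 7; min AVC = 77 - 14·7 + 7^2 = $28.
P = $132 exceeds min AVC = $28, so the firm stays open.
Solving P = MC: -55 - 28q + 3q^2 = 0 ⇒ q = -5/3 or 11. On the upward-sloping branch, q* = 11.
Check: AVC at q = 11 is $44 ≤ P, so revenue covers variable cost.
Profit = P·q − TC = 132·11 − 840 = $612.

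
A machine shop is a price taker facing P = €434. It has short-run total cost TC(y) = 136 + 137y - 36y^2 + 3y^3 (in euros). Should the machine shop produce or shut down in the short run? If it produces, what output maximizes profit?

Strip out fixed cost: VC = 137y - 36y^2 + 3y^3. Then AVC = 137 - 36y + 3y^2 and MC = 137 - 72y + 9y^2.
AVC hits its minimum where MC = AVC, at y = 6, giving min AVC = 137 - 36·6 + 3·6^2 = €29.
Because €434 ≥ €29, revenue can cover variable cost; the firm operates.
Set P = MC: 434 = 137 - 72y + 9y^2 → -297 - 72y + 9y^2 = 0. The roots are y = -3 and y = 11; the profit-maximizing output is on the rising part of MC, so y* = 11.
Check: AVC at y = 11 is €104 ≤ P, so revenue covers variable cost.
Profit = P·y − TC = 434·11 − 1280 = €3494.

Produce at y = 11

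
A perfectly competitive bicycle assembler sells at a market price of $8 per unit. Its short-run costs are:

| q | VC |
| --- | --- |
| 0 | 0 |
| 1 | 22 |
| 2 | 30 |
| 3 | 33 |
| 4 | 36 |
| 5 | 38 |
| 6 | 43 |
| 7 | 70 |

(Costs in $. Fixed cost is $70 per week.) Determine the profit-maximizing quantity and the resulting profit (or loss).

Tabulate TR − TC: q=0: -70; q=1: -84; q=2: -84; q=3: -79; q=4: -74; q=5: -68; q=6: -65; q=7: -84.
Profit is maximized at q = 6. AVC there is 43/6 = $7.17 ≤ P, so producing beats shutting down (which would give -$70).

q = 6; profit = -$65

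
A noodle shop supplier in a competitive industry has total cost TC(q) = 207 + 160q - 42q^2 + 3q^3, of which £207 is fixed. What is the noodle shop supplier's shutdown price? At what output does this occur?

£13 per unit, at q = 7

Short-run supply begins at min AVC. From VC = 160q - 42q^2 + 3q^3, AVC = 160 - 42q + 3q^2.
dAVC/dq = -42 + 6q = 0 gives q = 7. min AVC = 160 - 42·7 + 3·7^2 = 13.
For P < £13 the firm produces nothing.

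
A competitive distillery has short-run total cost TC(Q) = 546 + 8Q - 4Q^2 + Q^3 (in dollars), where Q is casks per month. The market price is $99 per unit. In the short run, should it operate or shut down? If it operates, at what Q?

Variable cost is VC = 8Q - 4Q^2 + Q^3, so AVC = VC/Q = 8 - 4Q + Q^2 and MC = dTC/dQ = 8 - 8Q + 3Q^2.
The AVC parabola has its vertex at Q = 4/2 = 2, where AVC = 8 - 4·2 + 2^2 = $4.
Since P = $99 ≥ min AVC = $4, price covers variable cost and the firm should produce.
Set P = MC: 99 = 8 - 8Q + 3Q^2 → -91 - 8Q + 3Q^2 = 0. The roots are Q = -13/3 and Q = 7; the profit-maximizing output is on the rising part of MC, so Q* = 7.
Check: AVC at Q = 7 is $29 ≤ P, so revenue covers variable cost.
Profit = P·Q − TC = 99·7 − 749 = -$56, a loss, but smaller than the $546 fixed cost the firm would lose by shutting down.

Produce at Q = 7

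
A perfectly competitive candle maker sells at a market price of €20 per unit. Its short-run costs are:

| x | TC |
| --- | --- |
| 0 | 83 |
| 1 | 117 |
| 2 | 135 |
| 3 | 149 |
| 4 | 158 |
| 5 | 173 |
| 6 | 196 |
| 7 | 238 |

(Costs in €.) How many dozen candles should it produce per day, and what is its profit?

x = 5; profit = -€73

Profit at each row (π = 20x − TC): x=0: -83; x=1: -97; x=2: -95; x=3: -89; x=4: -78; x=5: -73; x=6: -76; x=7: -98.
Profit is maximized at x = 5. AVC there is 90/5 = €18 ≤ P, so producing beats shutting down (which would give -€83).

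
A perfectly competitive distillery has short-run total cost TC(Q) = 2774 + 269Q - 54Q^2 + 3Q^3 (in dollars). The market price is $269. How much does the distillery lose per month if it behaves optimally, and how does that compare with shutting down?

AVC = 269 - 54Q + 3Q^2 has its minimum $26 at Q = 9; price $269 clears that bar, so the firm operates.
With MC = 269 - 108Q + 9Q^2, P = MC on the upward-sloping part at Q* = 12.
TR = 269·12 = 3228. TC = 2774 + 636 = 3410. Profit = 3228 − 3410 = -$182.
By producing, the firm covers all variable cost plus $2592 of fixed cost; shutting down would lose the full $2774.

Profit = -$182 at Q = 12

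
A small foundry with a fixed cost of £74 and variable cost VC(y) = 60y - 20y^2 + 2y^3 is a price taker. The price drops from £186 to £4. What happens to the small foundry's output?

MC = 60 - 40y + 6y^2; the shutdown threshold is min AVC = £10 (at y = 5).
At P = £186 ≥ min AVC, set P = MC on the rising branch: y = 9.
At P = £4 < min AVC = £10, price no longer covers variable cost at any output, so the firm shuts down: y = 0.

Output falls from 9 to 0 (the firm shuts down)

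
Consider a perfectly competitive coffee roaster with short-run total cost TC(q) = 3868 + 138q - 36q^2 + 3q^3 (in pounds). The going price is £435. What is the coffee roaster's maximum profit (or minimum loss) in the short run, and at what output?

Profit = -£238 at q = 11

AVC = 138 - 36q + 3q^2 has its minimum £30 at q = 6; price £435 clears that bar, so the firm operates.
With MC = 138 - 72q + 9q^2, P = MC on the upward-sloping part at q* = 11.
TR = 435·11 = 4785. TC = 3868 + 1155 = 5023. Profit = 4785 − 5023 = -£238.
Shutting down would mean losing the fixed cost of £3868, so operating at a loss of £238 is better by £3630.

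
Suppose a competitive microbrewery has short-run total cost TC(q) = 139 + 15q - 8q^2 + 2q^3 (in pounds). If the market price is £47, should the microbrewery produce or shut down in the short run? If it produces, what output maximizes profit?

Variable cost is VC = 15q - 8q^2 + 2q^3, so AVC = VC/q = 15 - 8q + 2q^2 and MC = dTC/dq = 15 - 16q + 6q^2.
The AVC parabola has its vertex at q = 8/4 = 2, where AVC = 15 - 8·2 + 2·2^2 = £7.
Since P = £47 ≥ min AVC = £7, price covers variable cost and the firm should produce.
Set P = MC: 47 = 15 - 16q + 6q^2 → -32 - 16q + 6q^2 = 0. The roots are q = -4/3 and q = 4; the profit-maximizing output is on the rising part of MC, so q* = 4.
Check: AVC at q = 4 is £15 ≤ P, so revenue covers variable cost.
Profit = P·q − TC = 47·4 − 199 = -£11, a loss, but smaller than the £139 fixed cost the firm would lose by shutting down.

Produce at q = 4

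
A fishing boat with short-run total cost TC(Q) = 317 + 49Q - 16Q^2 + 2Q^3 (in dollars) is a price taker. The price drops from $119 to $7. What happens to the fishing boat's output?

Output falls from 7 to 0 (the firm shuts down)

MC = 49 - 32Q + 6Q^2; the shutdown threshold is min AVC = $17 (at Q = 4).
At P = $119 ≥ min AVC, set P = MC on the rising branch: Q = 7.
At P = $7 < min AVC = $17, price no longer covers variable cost at any output, so the firm shuts down: Q = 0.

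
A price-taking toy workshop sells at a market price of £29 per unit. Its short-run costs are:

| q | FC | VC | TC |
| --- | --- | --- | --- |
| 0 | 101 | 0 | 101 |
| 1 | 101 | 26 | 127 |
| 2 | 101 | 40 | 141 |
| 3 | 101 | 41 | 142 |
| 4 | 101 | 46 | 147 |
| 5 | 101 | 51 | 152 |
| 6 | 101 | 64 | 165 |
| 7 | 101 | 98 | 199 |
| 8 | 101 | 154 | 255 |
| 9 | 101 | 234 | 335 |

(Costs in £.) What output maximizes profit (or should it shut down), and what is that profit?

q = 6; profit = £9

Tabulate TR − TC: q=0: -101; q=1: -98; q=2: -83; q=3: -55; q=4: -31; q=5: -7; q=6: 9; q=7: 4; q=8: -23; q=9: -74.
Profit is maximized at q = 6. AVC there is 64/6 = £10.67 ≤ P, so producing beats shutting down (which would give -£101).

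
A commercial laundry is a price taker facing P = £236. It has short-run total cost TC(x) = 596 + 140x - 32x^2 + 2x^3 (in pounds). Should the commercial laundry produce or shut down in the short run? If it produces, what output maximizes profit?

Strip out fixed cost: VC = 140x - 32x^2 + 2x^3. Then AVC = 140 - 32x + 2x^2 and MC = 140 - 64x + 6x^2.
The AVC parabola has its vertex at x = 32/4 = 8, where AVC = 140 - 32·8 + 2·8^2 = £12.
Since P = £236 ≥ min AVC = £12, price covers variable cost and the firm should produce.
Set P = MC: 236 = 140 - 64x + 6x^2 → -96 - 64x + 6x^2 = 0. The roots are x = -4/3 and x = 12; the profit-maximizing output is on the rising part of MC, so x* = 12.
Check: AVC at x = 12 is £44 ≤ P, so revenue covers variable cost.
Profit = P·x − TC = 236·12 − 1124 = £1708.

Produce at x = 12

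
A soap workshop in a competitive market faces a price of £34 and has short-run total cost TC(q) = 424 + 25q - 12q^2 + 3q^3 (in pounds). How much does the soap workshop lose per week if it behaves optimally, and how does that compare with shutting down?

AVC = 25 - 12q + 3q^2; min AVC = £13 at q = 2. Since P = £34 ≥ min AVC, the firm produces.
With MC = 25 - 24q + 9q^2, P = MC on the upward-sloping part at q* = 3.
TR = 34·3 = 102. TC = 424 + 48 = 472. Profit = 102 − 472 = -£370.
By producing, the firm covers all variable cost plus £54 of fixed cost; shutting down would lose the full £424.

Profit = -£370 at q = 3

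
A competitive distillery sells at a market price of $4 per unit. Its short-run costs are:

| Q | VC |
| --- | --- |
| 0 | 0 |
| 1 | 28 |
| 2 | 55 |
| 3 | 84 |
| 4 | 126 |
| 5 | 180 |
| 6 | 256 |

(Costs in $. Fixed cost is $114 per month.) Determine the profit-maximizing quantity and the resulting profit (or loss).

Compute π = P·Q − TC at each output: Q=0: -114; Q=1: -138; Q=2: -161; Q=3: -186; Q=4: -224; Q=5: -274; Q=6: -346.
Profit is highest at Q = 0. Equivalently, the lowest AVC in the table is 55/2 ≈ $27.50 at Q = 2, and P = $4 falls below it — price never covers variable cost, so the firm shuts down and loses only its fixed cost.

Q = 0 (shut down); profit = -$114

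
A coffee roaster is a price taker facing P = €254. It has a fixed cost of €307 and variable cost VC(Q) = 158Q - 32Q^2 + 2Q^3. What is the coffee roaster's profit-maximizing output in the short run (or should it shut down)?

Variable cost is VC = 158Q - 32Q^2 + 2Q^3, so AVC = VC/Q = 158 - 32Q + 2Q^2 and MC = dTC/dQ = 158 - 64Q + 6Q^2.
AVC hits its minimum where MC = AVC, at Q = 8, giving min AVC = 158 - 32·8 + 2·8^2 = €30.
P = €254 exceeds min AVC = €30, so the firm stays open.
P = MC gives -96 - 64Q + 6Q^2 = 0, with roots -4/3 and 12. Take the larger (rising MC): Q* = 12.
Check: AVC at Q = 12 is €62 ≤ P, so revenue covers variable cost.
Profit = P·Q − TC = 254·12 − 1051 = €1997.

Produce at Q = 12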